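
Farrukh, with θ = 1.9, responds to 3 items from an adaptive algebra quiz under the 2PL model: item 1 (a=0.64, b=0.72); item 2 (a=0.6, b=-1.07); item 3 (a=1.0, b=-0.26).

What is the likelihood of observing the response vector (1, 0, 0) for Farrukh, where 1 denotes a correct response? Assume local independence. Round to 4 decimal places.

0.0101

P(θ) = 1 / (1 + exp(−a(θ − b)))
P_1 = 1/(1+e^{-0.7552}) = 0.6803
P_2 = 1/(1+e^{-1.7820}) = 0.8559
P_3 = 1/(1+e^{-2.1600}) = 0.8966
L = P_1 × (1−P_2) × (1−P_3) = 0.6803 × 0.1441 × 0.1034 = 0.01013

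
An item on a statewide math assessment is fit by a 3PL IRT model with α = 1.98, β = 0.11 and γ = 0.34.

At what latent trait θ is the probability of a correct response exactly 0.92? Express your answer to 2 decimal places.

1.11

P(θ) = γ + (1 − γ) · 1 / (1 + exp(−α(θ − β)))
Remove guessing floor: (0.92 − 0.34)/(1 − 0.34) = 0.8788
logit = ln(0.8788/0.1212) = 1.9810
θ = β + logit/(α) = 0.11 + 1.9810/1.9800 = 1.1105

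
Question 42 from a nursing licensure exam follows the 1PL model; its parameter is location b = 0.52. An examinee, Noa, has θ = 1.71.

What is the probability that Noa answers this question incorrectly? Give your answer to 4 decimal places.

P(θ) = 1 / (1 + exp(−(θ − b)))
Exponent: (1.71 − 0.52) = 1.1900
1/(1 + e^{-1.1900}) = 0.7667
P = 0.7667
P(incorrect) = 1 − 0.7667 = 0.2333

0.2333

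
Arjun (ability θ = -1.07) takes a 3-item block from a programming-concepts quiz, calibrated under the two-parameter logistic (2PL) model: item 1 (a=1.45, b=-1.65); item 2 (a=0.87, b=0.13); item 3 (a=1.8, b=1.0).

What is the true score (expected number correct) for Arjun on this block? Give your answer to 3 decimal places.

0.983

P(θ) = 1 / (1 + exp(−a(θ − b)))
P_1 = 1/(1+e^{-0.8410}) = 0.6987
P_2 = 1/(1+e^{1.0440}) = 0.2604
P_3 = 1/(1+e^{3.7260}) = 0.0235
E[score] = 0.6987 + 0.2604 + 0.0235 = 0.9826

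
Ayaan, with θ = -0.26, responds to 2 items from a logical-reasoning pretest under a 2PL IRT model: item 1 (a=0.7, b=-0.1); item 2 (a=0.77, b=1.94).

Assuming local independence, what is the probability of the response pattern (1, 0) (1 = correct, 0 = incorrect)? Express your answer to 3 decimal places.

P(θ) = 1 / (1 + exp(−a(θ − b)))
P_1 = 1/(1+e^{0.1120}) = 0.4720
P_2 = 1/(1+e^{1.6940}) = 0.1553
L = P_1 × (1−P_2) = 0.4720 × 0.8447 = 0.39875

0.399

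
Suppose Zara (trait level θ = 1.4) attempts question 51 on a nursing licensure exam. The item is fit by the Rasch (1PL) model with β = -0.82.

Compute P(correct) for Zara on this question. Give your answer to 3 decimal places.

P(θ) = 1 / (1 + exp(−(θ − β)))
Exponent: (1.4 − (-0.82)) = 2.2200
1/(1 + e^{-2.2200}) = 0.9020
P = 0.9020

0.902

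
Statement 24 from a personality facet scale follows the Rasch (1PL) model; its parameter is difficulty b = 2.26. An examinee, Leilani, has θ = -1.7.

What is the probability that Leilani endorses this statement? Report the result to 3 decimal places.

0.019

P(θ) = 1 / (1 + exp(−(θ − b)))
Exponent: (-1.7 − 2.26) = -3.9600
1/(1 + e^{3.9600}) = 0.0187
P = 0.0187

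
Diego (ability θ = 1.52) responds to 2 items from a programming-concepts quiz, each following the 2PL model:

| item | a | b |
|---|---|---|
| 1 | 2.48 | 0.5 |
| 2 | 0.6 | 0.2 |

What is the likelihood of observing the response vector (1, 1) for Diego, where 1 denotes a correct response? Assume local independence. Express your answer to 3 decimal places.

P(θ) = 1 / (1 + exp(−a(θ − b)))
P_1 = 1/(1+e^{-2.5296}) = 0.9262
P_2 = 1/(1+e^{-0.7920}) = 0.6883
L = P_1 × P_2 = 0.9262 × 0.6883 = 0.63746

0.637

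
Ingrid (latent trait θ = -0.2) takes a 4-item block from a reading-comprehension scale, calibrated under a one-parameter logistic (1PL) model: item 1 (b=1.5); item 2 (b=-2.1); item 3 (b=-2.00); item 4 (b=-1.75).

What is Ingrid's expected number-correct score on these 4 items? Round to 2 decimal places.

P(θ) = 1 / (1 + exp(−(θ − b)))
P_1 = 1/(1+e^{1.7000}) = 0.1545
P_2 = 1/(1+e^{-1.9000}) = 0.8699
P_3 = 1/(1+e^{-1.8000}) = 0.8581
P_4 = 1/(1+e^{-1.5500}) = 0.8249
E[score] = 0.1545 + 0.8699 + 0.8581 + 0.8249 = 2.7074

2.71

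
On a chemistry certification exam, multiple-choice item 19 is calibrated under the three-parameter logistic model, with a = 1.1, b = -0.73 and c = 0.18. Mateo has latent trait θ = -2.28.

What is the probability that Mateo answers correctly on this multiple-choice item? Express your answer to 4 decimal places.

P(θ) = c + (1 − c) · 1 / (1 + exp(−a(θ − b)))
Exponent: 1.1 × (-2.28 − (-0.73)) = -1.7050
1/(1 + e^{1.7050}) = 0.1538
P = 0.18 + 0.82 × 0.1538 = 0.3061

0.3061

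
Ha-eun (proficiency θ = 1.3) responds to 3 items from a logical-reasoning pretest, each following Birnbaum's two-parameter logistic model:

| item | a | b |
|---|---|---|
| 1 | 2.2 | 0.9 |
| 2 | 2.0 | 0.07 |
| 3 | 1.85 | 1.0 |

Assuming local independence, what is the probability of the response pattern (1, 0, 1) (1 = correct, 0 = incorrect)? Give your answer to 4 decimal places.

P(θ) = 1 / (1 + exp(−a(θ − b)))
P_1 = 1/(1+e^{-0.8800}) = 0.7068
P_2 = 1/(1+e^{-2.4600}) = 0.9213
P_3 = 1/(1+e^{-0.5550}) = 0.6353
L = P_1 × (1−P_2) × P_3 = 0.7068 × 0.0787 × 0.6353 = 0.03534

0.0353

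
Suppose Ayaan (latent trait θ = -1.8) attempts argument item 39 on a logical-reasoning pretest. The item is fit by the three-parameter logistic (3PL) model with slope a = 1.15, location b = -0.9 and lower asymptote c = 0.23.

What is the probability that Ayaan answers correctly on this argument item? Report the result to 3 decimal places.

P(θ) = c + (1 − c) · 1 / (1 + exp(−a(θ − b)))
Exponent: 1.15 × (-1.8 − (-0.9)) = -1.0350
1/(1 + e^{1.0350}) = 0.2621
P = 0.23 + 0.77 × 0.2621 = 0.4318

0.432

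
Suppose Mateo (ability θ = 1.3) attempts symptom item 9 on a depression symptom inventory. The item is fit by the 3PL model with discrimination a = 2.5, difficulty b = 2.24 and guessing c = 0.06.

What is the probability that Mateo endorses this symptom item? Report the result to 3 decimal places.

0.142

P(θ) = c + (1 − c) · 1 / (1 + exp(−a(θ − b)))
Exponent: 2.5 × (1.3 − 2.24) = -2.3500
1/(1 + e^{2.3500}) = 0.0871
P = 0.06 + 0.94 × 0.0871 = 0.1418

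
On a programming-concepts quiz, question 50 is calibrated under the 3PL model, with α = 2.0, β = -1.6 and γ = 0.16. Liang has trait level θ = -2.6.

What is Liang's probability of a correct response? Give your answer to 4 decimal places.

P(θ) = γ + (1 − γ) · 1 / (1 + exp(−α(θ − β)))
Exponent: 2.0 × (-2.6 − (-1.6)) = -2.0000
1/(1 + e^{2.0000}) = 0.1192
P = 0.16 + 0.84 × 0.1192 = 0.2601

0.2601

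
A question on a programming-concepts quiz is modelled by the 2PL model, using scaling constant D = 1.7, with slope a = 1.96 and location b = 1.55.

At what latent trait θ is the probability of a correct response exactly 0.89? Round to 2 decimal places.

P(θ) = 1 / (1 + exp(−D·a(θ − b)))
logit = ln(0.8900/0.1100) = 2.0907
θ = b + logit/(1.7·a) = 1.55 + 2.0907/3.3320 = 2.1775

2.18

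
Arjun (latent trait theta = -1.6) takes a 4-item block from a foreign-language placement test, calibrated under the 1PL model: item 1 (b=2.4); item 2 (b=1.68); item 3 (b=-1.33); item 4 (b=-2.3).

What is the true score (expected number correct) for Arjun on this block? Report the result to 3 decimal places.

1.155

P(theta) = 1 / (1 + exp(−(theta − b)))
P_1 = 1/(1+e^{4.0000}) = 0.0180
P_2 = 1/(1+e^{3.2800}) = 0.0363
P_3 = 1/(1+e^{0.2700}) = 0.4329
P_4 = 1/(1+e^{-0.7000}) = 0.6682
E[score] = 0.0180 + 0.0363 + 0.4329 + 0.6682 = 1.1553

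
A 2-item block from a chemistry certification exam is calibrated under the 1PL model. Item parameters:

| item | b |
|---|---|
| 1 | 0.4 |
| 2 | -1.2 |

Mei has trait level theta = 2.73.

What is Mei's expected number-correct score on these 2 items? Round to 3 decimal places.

P(theta) = 1 / (1 + exp(−(theta − b)))
P_1 = 1/(1+e^{-2.3300}) = 0.9113
P_2 = 1/(1+e^{-3.9300}) = 0.9807
E[score] = 0.9113 + 0.9807 = 1.8921

1.892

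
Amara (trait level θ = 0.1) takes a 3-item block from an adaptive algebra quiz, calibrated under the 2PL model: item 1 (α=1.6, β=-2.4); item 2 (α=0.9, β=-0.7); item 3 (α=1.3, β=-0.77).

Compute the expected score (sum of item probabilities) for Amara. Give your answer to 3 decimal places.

2.411

P(θ) = 1 / (1 + exp(−α(θ − β)))
P_1 = 1/(1+e^{-4.0000}) = 0.9820
P_2 = 1/(1+e^{-0.7200}) = 0.6726
P_3 = 1/(1+e^{-1.1310}) = 0.7560
E[score] = 0.9820 + 0.6726 + 0.7560 = 2.4106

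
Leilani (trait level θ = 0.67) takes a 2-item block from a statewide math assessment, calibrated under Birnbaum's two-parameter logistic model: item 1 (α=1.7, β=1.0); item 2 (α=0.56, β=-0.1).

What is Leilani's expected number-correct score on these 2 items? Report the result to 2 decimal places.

0.97

P(θ) = 1 / (1 + exp(−α(θ − β)))
P_1 = 1/(1+e^{0.5610}) = 0.3633
P_2 = 1/(1+e^{-0.4312}) = 0.6062
E[score] = 0.3633 + 0.6062 = 0.9695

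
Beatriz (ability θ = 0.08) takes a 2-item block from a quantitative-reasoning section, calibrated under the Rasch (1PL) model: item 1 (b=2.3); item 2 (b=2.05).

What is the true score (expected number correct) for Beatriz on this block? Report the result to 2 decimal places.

P(θ) = 1 / (1 + exp(−(θ − b)))
P_1 = 1/(1+e^{2.2200}) = 0.0980
P_2 = 1/(1+e^{1.9700}) = 0.1224
E[score] = 0.0980 + 0.1224 = 0.2204

0.22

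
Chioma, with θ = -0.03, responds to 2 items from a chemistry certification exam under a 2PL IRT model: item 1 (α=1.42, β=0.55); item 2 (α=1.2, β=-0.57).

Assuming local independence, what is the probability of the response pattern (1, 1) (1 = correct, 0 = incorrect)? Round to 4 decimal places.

0.2003

P(θ) = 1 / (1 + exp(−α(θ − β)))
P_1 = 1/(1+e^{0.8236}) = 0.3050
P_2 = 1/(1+e^{-0.6480}) = 0.6566
L = P_1 × P_2 = 0.3050 × 0.6566 = 0.20025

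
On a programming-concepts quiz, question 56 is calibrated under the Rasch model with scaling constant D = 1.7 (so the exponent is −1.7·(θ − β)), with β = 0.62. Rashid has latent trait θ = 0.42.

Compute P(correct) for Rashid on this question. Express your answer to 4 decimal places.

P(θ) = 1 / (1 + exp(−D·(θ − β)))
Exponent: 1.7 × (0.42 − 0.62) = -0.3400
1/(1 + e^{0.3400}) = 0.4158
P = 0.4158

0.4158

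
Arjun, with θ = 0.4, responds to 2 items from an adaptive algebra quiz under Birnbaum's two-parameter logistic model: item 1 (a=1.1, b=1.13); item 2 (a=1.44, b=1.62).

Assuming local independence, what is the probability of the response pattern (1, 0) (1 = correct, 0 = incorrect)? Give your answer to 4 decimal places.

P(θ) = 1 / (1 + exp(−a(θ − b)))
P_1 = 1/(1+e^{0.8030}) = 0.3094
P_2 = 1/(1+e^{1.7568}) = 0.1472
L = P_1 × (1−P_2) = 0.3094 × 0.8528 = 0.26385

0.2638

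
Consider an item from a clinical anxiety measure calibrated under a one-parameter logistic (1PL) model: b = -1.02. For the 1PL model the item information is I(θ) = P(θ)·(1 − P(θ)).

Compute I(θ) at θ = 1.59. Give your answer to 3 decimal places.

P = 1/(1+e^{-2.6100}) = 0.9315
P(1−P) = 0.9315 × 0.0685 = 0.0638
I = P(1−P) = 0.06381

0.064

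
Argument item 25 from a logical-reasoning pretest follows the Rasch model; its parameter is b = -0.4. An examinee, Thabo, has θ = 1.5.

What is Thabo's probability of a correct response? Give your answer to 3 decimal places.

0.870

P(θ) = 1 / (1 + exp(−(θ − b)))
Exponent: (1.5 − (-0.4)) = 1.9000
1/(1 + e^{-1.9000}) = 0.8699
P = 0.8699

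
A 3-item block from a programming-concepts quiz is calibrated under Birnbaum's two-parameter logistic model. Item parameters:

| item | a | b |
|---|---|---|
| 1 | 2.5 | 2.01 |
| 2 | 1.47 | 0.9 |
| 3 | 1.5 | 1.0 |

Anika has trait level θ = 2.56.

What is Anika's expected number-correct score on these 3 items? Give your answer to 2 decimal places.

P(θ) = 1 / (1 + exp(−a(θ − b)))
P_1 = 1/(1+e^{-1.3750}) = 0.7982
P_2 = 1/(1+e^{-2.4402}) = 0.9198
P_3 = 1/(1+e^{-2.3400}) = 0.9121
E[score] = 0.7982 + 0.9198 + 0.9121 = 2.6302

2.63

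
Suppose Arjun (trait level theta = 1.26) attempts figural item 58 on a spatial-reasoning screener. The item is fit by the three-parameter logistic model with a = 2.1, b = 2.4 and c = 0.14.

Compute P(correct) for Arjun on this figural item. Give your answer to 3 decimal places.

P(theta) = c + (1 − c) · 1 / (1 + exp(−a(theta − b)))
Exponent: 2.1 × (1.26 − 2.4) = -2.3940
1/(1 + e^{2.3940}) = 0.0836
P = 0.14 + 0.86 × 0.0836 = 0.2119

0.212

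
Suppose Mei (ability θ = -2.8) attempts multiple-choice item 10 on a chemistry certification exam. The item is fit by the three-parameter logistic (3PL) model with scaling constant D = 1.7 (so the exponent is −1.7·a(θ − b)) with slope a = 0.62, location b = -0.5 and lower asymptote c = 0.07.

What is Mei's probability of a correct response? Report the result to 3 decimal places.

P(θ) = c + (1 − c) · 1 / (1 + exp(−D·a(θ − b)))
Exponent: 1.7 × 0.62 × (-2.8 − (-0.5)) = -2.4242
1/(1 + e^{2.4242}) = 0.0813
P = 0.07 + 0.93 × 0.0813 = 0.1457

0.146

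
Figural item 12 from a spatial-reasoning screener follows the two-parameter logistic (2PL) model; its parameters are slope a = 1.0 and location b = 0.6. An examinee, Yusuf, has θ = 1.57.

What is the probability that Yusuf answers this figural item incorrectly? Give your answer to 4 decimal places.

0.2749

P(θ) = 1 / (1 + exp(−a(θ − b)))
Exponent: 1.0 × (1.57 − 0.6) = 0.9700
1/(1 + e^{-0.9700}) = 0.7251
P(incorrect) = 1 − 0.7251 = 0.2749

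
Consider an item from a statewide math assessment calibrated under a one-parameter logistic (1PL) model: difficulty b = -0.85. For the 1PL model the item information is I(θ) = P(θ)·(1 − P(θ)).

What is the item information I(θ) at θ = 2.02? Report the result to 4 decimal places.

0.0508

P = 1/(1+e^{-2.8700}) = 0.9463
P(1−P) = 0.9463 × 0.0537 = 0.0508
I = P(1−P) = 0.05078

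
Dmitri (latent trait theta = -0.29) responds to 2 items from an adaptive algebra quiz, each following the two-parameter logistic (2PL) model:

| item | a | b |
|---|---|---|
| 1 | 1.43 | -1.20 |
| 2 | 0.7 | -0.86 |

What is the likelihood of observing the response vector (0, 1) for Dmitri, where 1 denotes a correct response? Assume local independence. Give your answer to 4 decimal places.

P(theta) = 1 / (1 + exp(−a(theta − b)))
P_1 = 1/(1+e^{-1.3013}) = 0.7861
P_2 = 1/(1+e^{-0.3990}) = 0.5984
L = (1−P_1) × P_2 = 0.2139 × 0.5984 = 0.12804

0.1280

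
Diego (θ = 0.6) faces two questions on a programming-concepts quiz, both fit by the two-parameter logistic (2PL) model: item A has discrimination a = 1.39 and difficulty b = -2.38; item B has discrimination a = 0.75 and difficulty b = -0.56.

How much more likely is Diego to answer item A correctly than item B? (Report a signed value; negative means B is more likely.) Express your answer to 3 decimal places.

P(θ) = 1 / (1 + exp(−a(θ − b)))
P_A = 0.9844
P_B = 0.7047
P_A − P_B = 0.2796

0.280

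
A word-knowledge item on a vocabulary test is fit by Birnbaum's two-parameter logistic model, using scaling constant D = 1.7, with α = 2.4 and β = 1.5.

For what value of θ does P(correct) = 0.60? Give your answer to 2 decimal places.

P(θ) = 1 / (1 + exp(−D·α(θ − β)))
logit = ln(0.6000/0.4000) = 0.4055
θ = β + logit/(1.7·α) = 1.5 + 0.4055/4.0800 = 1.5994

1.60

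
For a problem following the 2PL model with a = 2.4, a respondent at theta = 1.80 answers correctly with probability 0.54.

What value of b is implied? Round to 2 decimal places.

1.73

P(theta) = 1 / (1 + exp(−a(theta − b)))
logit(0.54) = ln(0.54/0.46) = 0.1603
b = theta − logit/(a) = 1.80 − 0.1603/2.4000 = 1.7332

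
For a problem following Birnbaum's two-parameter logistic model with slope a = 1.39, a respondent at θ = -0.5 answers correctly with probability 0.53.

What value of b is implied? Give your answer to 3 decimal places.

P(θ) = 1 / (1 + exp(−a(θ − b)))
logit(0.53) = ln(0.53/0.47) = 0.1201
b = θ − logit/(a) = -0.5 − 0.1201/1.3900 = -0.5864

-0.586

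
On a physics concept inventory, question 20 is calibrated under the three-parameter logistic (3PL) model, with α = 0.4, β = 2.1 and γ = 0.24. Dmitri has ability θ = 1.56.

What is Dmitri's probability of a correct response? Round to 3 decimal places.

0.579

P(θ) = γ + (1 − γ) · 1 / (1 + exp(−α(θ − β)))
Exponent: 0.4 × (1.56 − 2.1) = -0.2160
1/(1 + e^{0.2160}) = 0.4462
P = 0.24 + 0.76 × 0.4462 = 0.5791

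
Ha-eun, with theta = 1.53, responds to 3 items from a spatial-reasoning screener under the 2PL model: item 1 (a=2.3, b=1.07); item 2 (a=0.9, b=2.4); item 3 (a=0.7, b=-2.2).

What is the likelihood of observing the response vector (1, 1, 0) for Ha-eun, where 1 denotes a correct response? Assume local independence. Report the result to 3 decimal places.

0.016

P(theta) = 1 / (1 + exp(−a(theta − b)))
P_1 = 1/(1+e^{-1.0580}) = 0.7423
P_2 = 1/(1+e^{0.7830}) = 0.3137
P_3 = 1/(1+e^{-2.6110}) = 0.9316
L = P_1 × P_2 × (1−P_3) = 0.7423 × 0.3137 × 0.0684 = 0.01593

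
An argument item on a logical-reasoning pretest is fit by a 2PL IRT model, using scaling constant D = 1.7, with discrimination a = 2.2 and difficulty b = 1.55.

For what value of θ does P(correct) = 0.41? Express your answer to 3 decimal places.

1.453

P(θ) = 1 / (1 + exp(−D·a(θ − b)))
logit = ln(0.4100/0.5900) = -0.3640
θ = b + logit/(1.7·a) = 1.55 + (-0.3640)/3.7400 = 1.4527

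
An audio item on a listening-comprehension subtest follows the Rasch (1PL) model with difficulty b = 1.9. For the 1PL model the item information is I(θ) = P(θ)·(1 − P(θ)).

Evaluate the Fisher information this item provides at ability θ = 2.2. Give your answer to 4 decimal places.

P = 1/(1+e^{-0.3000}) = 0.5744
P(1−P) = 0.5744 × 0.4256 = 0.2445
I = P(1−P) = 0.24446

0.2445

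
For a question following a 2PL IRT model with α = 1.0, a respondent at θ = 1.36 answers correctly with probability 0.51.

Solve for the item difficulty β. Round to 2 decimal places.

1.32

P(θ) = 1 / (1 + exp(−α(θ − β)))
logit(0.51) = ln(0.51/0.49) = 0.0400
β = θ − logit/(α) = 1.36 − 0.0400/1.0000 = 1.3200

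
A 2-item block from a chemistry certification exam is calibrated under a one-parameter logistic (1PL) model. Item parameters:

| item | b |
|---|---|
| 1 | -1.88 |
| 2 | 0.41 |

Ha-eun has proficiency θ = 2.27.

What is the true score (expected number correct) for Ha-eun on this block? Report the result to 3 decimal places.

1.850

P(θ) = 1 / (1 + exp(−(θ − b)))
P_1 = 1/(1+e^{-4.1500}) = 0.9845
P_2 = 1/(1+e^{-1.8600}) = 0.8653
E[score] = 0.9845 + 0.8653 = 1.8498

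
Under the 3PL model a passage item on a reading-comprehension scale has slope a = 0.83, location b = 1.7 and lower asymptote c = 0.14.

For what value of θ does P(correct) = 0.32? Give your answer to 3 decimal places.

P(θ) = c + (1 − c) · 1 / (1 + exp(−a(θ − b)))
Remove guessing floor: (0.32 − 0.14)/(1 − 0.14) = 0.2093
logit = ln(0.2093/0.7907) = -1.3291
θ = b + logit/(a) = 1.7 + (-1.3291)/0.8300 = 0.0986

0.099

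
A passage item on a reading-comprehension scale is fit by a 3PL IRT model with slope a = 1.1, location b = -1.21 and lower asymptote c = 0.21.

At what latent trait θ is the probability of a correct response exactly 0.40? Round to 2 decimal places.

P(θ) = c + (1 − c) · 1 / (1 + exp(−a(θ − b)))
Remove guessing floor: (0.40 − 0.21)/(1 − 0.21) = 0.2405
logit = ln(0.2405/0.7595) = -1.1499
θ = b + logit/(a) = -1.21 + (-1.1499)/1.1000 = -2.2554

-2.26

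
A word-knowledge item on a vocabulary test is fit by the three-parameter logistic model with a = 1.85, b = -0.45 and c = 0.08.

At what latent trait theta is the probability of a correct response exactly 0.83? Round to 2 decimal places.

0.35

P(theta) = c + (1 − c) · 1 / (1 + exp(−a(theta − b)))
Remove guessing floor: (0.83 − 0.08)/(1 − 0.08) = 0.8152
logit = ln(0.8152/0.1848) = 1.4843
theta = b + logit/(a) = -0.45 + 1.4843/1.8500 = 0.3523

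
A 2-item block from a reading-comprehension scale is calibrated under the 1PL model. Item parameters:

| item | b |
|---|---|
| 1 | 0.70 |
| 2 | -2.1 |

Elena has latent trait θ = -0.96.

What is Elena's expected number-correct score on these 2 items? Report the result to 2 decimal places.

P(θ) = 1 / (1 + exp(−(θ − b)))
P_1 = 1/(1+e^{1.6600}) = 0.1598
P_2 = 1/(1+e^{-1.1400}) = 0.7577
E[score] = 0.1598 + 0.7577 = 0.9174

0.92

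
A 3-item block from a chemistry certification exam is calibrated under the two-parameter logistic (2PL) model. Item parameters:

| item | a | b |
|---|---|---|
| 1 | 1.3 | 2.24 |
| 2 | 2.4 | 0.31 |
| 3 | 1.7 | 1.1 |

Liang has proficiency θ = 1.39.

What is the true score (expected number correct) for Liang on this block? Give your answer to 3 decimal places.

P(θ) = 1 / (1 + exp(−a(θ − b)))
P_1 = 1/(1+e^{1.1050}) = 0.2488
P_2 = 1/(1+e^{-2.5920}) = 0.9303
P_3 = 1/(1+e^{-0.4930}) = 0.6208
E[score] = 0.2488 + 0.9303 + 0.6208 = 1.8000

1.800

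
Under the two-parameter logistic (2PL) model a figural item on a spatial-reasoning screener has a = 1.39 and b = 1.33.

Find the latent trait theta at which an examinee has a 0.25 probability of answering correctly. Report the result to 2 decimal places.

P(theta) = 1 / (1 + exp(−a(theta − b)))
logit = ln(0.2500/0.7500) = -1.0986
theta = b + logit/(a) = 1.33 + (-1.0986)/1.3900 = 0.5396

0.54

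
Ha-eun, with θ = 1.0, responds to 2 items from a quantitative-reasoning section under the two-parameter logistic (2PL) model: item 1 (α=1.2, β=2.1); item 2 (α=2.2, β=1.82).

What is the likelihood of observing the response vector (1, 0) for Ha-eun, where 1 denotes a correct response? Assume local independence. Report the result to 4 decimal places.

0.1810

P(θ) = 1 / (1 + exp(−α(θ − β)))
P_1 = 1/(1+e^{1.3200}) = 0.2108
P_2 = 1/(1+e^{1.8040}) = 0.1414
L = P_1 × (1−P_2) = 0.2108 × 0.8586 = 0.18102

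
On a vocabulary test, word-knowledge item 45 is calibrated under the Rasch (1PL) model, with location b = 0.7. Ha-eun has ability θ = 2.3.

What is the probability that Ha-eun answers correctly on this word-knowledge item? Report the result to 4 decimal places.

P(θ) = 1 / (1 + exp(−(θ − b)))
Exponent: (2.3 − 0.7) = 1.6000
1/(1 + e^{-1.6000}) = 0.8320
P = 0.8320

0.8320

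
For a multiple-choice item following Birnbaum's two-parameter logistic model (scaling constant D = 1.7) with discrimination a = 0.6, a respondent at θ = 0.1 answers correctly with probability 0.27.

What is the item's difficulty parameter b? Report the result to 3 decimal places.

1.075

P(θ) = 1 / (1 + exp(−D·a(θ − b)))
logit(0.27) = ln(0.27/0.73) = -0.9946
b = θ − logit/(1.7·a) = 0.1 − (-0.9946)/1.0200 = 1.0751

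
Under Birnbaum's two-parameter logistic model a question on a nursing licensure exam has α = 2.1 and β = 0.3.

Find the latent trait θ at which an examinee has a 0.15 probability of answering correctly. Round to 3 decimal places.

-0.526

P(θ) = 1 / (1 + exp(−α(θ − β)))
logit = ln(0.1500/0.8500) = -1.7346
θ = β + logit/(α) = 0.3 + (-1.7346)/2.1000 = -0.5260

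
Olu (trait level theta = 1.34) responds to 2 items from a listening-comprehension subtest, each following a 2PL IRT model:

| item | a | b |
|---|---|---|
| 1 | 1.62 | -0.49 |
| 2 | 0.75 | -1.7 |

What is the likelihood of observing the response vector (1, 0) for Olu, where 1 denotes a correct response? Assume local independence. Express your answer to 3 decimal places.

0.088

P(theta) = 1 / (1 + exp(−a(theta − b)))
P_1 = 1/(1+e^{-2.9646}) = 0.9509
P_2 = 1/(1+e^{-2.2800}) = 0.9072
L = P_1 × (1−P_2) = 0.9509 × 0.0928 = 0.08824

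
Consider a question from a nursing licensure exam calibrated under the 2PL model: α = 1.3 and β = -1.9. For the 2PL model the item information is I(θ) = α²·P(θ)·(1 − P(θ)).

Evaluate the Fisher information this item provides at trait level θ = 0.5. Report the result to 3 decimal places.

0.068

P = 1/(1+e^{-3.1200}) = 0.9577
P(1−P) = 0.9577 × 0.0423 = 0.0405
I = α² × P(1−P) = 1.3² × 0.0405 = 0.06845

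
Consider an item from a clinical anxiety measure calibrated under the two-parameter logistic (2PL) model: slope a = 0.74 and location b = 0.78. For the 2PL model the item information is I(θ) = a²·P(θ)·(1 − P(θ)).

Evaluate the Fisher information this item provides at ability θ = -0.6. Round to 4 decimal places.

0.1066

P = 1/(1+e^{1.0212}) = 0.2648
P(1−P) = 0.2648 × 0.7352 = 0.1947
I = a² × P(1−P) = 0.74² × 0.1947 = 0.10661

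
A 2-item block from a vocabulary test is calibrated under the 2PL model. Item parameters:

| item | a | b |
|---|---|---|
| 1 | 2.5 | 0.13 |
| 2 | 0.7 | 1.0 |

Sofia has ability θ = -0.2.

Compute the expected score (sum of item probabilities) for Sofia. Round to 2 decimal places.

0.61

P(θ) = 1 / (1 + exp(−a(θ − b)))
P_1 = 1/(1+e^{0.8250}) = 0.3047
P_2 = 1/(1+e^{0.8400}) = 0.3015
E[score] = 0.3047 + 0.3015 = 0.6062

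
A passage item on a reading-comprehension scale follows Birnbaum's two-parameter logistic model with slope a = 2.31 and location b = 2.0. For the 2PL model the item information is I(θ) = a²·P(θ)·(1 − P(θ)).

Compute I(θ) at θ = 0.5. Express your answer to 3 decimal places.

P = 1/(1+e^{3.4650}) = 0.0303
P(1−P) = 0.0303 × 0.9697 = 0.0294
I = a² × P(1−P) = 2.31² × 0.0294 = 0.15691

0.157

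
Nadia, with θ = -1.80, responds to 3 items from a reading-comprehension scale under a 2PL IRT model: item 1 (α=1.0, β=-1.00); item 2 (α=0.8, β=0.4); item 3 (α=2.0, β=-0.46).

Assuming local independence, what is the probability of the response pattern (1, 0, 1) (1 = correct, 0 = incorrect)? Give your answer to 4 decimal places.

P(θ) = 1 / (1 + exp(−α(θ − β)))
P_1 = 1/(1+e^{0.8000}) = 0.3100
P_2 = 1/(1+e^{1.7600}) = 0.1468
P_3 = 1/(1+e^{2.6800}) = 0.0642
L = P_1 × (1−P_2) × P_3 = 0.3100 × 0.8532 × 0.0642 = 0.01697

0.0170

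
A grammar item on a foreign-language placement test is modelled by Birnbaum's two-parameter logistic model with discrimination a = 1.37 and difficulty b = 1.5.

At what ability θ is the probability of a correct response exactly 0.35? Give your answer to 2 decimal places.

P(θ) = 1 / (1 + exp(−a(θ − b)))
logit = ln(0.3500/0.6500) = -0.6190
θ = b + logit/(a) = 1.5 + (-0.6190)/1.3700 = 1.0481

1.05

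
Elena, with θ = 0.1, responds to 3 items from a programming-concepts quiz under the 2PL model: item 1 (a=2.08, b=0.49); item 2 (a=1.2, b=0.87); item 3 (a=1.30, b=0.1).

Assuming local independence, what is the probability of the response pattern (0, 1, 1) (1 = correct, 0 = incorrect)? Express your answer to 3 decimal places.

0.098

P(θ) = 1 / (1 + exp(−a(θ − b)))
P_1 = 1/(1+e^{0.8112}) = 0.3076
P_2 = 1/(1+e^{0.9240}) = 0.2841
P_3 = 1/(1+e^{0.0000}) = 0.5000
L = (1−P_1) × P_2 × P_3 = 0.6924 × 0.2841 × 0.5000 = 0.09837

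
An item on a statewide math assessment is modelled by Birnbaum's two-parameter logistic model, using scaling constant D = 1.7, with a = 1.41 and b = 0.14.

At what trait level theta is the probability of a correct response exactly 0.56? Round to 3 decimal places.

0.241

P(theta) = 1 / (1 + exp(−D·a(theta − b)))
logit = ln(0.5600/0.4400) = 0.2412
theta = b + logit/(1.7·a) = 0.14 + 0.2412/2.3970 = 0.2406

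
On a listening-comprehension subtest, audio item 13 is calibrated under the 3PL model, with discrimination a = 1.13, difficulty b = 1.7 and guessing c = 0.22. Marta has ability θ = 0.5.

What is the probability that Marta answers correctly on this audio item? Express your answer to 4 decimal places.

P(θ) = c + (1 − c) · 1 / (1 + exp(−a(θ − b)))
Exponent: 1.13 × (0.5 − 1.7) = -1.3560
1/(1 + e^{1.3560}) = 0.2049
P = 0.22 + 0.78 × 0.2049 = 0.3798

0.3798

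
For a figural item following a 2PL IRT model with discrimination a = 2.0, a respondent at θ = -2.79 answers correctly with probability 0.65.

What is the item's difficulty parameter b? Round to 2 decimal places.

-3.10

P(θ) = 1 / (1 + exp(−a(θ − b)))
logit(0.65) = ln(0.65/0.35) = 0.6190
b = θ − logit/(a) = -2.79 − 0.6190/2.0000 = -3.0995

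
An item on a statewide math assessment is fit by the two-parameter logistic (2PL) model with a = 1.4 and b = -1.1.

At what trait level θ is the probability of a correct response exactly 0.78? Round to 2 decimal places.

P(θ) = 1 / (1 + exp(−a(θ − b)))
logit = ln(0.7800/0.2200) = 1.2657
θ = b + logit/(a) = -1.1 + 1.2657/1.4000 = -0.1960

-0.20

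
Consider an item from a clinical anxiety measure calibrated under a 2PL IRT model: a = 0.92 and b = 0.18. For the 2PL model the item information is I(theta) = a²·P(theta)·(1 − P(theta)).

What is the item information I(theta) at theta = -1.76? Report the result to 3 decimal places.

0.104

P = 1/(1+e^{1.7848}) = 0.1437
P(1−P) = 0.1437 × 0.8563 = 0.1231
I = a² × P(1−P) = 0.92² × 0.1231 = 0.10416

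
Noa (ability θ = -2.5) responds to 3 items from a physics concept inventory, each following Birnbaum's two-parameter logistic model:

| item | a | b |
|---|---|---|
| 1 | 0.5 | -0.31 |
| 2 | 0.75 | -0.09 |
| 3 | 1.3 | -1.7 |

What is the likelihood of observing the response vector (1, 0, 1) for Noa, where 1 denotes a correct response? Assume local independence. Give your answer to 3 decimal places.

0.056

P(θ) = 1 / (1 + exp(−a(θ − b)))
P_1 = 1/(1+e^{1.0950}) = 0.2507
P_2 = 1/(1+e^{1.8075}) = 0.1409
P_3 = 1/(1+e^{1.0400}) = 0.2611
L = P_1 × (1−P_2) × P_3 = 0.2507 × 0.8591 × 0.2611 = 0.05624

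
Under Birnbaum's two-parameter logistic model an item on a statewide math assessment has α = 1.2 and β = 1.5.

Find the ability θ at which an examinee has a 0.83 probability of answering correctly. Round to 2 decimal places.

2.82

P(θ) = 1 / (1 + exp(−α(θ − β)))
logit = ln(0.8300/0.1700) = 1.5856
θ = β + logit/(α) = 1.5 + 1.5856/1.2000 = 2.8214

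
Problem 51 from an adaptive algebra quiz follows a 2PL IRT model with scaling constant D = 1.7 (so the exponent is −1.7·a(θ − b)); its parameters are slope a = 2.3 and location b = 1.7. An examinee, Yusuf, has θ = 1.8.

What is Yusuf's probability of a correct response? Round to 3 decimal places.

0.597

P(θ) = 1 / (1 + exp(−D·a(θ − b)))
Exponent: 1.7 × 2.3 × (1.8 − 1.7) = 0.3910
1/(1 + e^{-0.3910}) = 0.5965
P = 0.5965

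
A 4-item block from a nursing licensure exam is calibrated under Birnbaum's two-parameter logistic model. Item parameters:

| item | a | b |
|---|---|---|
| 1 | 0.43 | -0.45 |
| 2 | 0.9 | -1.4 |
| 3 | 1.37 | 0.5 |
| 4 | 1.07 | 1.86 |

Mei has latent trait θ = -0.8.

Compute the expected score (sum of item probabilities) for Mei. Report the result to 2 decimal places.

1.29

P(θ) = 1 / (1 + exp(−a(θ − b)))
P_1 = 1/(1+e^{0.1505}) = 0.4624
P_2 = 1/(1+e^{-0.5400}) = 0.6318
P_3 = 1/(1+e^{1.7810}) = 0.1442
P_4 = 1/(1+e^{2.8462}) = 0.0549
E[score] = 0.4624 + 0.6318 + 0.1442 + 0.0549 = 1.2933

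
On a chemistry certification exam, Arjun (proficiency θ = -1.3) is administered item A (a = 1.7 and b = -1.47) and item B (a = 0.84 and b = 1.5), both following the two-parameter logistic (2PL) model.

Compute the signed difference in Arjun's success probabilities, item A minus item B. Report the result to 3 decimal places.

P(θ) = 1 / (1 + exp(−a(θ − b)))
P_A = 0.5718
P_B = 0.0869
P_A − P_B = 0.4848

0.485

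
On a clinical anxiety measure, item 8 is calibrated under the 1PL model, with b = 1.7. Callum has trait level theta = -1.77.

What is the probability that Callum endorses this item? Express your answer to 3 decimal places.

0.030

P(theta) = 1 / (1 + exp(−(theta − b)))
Exponent: (-1.77 − 1.7) = -3.4700
1/(1 + e^{3.4700}) = 0.0302
P = 0.0302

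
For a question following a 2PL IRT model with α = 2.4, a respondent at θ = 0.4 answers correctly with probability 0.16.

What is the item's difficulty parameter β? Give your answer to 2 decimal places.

P(θ) = 1 / (1 + exp(−α(θ − β)))
logit(0.16) = ln(0.16/0.84) = -1.6582
β = θ − logit/(α) = 0.4 − (-1.6582)/2.4000 = 1.0909

1.09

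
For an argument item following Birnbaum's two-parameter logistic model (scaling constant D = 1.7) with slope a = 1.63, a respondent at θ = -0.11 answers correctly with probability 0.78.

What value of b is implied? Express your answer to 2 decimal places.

-0.57

P(θ) = 1 / (1 + exp(−D·a(θ − b)))
logit(0.78) = ln(0.78/0.22) = 1.2657
b = θ − logit/(1.7·a) = -0.11 − 1.2657/2.7710 = -0.5668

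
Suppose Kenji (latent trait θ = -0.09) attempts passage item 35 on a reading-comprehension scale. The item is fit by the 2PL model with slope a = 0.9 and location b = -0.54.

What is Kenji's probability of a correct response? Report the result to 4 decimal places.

0.5999

P(θ) = 1 / (1 + exp(−a(θ − b)))
Exponent: 0.9 × (-0.09 − (-0.54)) = 0.4050
1/(1 + e^{-0.4050}) = 0.5999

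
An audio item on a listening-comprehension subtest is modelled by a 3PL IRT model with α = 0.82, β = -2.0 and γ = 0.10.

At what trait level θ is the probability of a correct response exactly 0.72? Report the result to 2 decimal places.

P(θ) = γ + (1 − γ) · 1 / (1 + exp(−α(θ − β)))
Remove guessing floor: (0.72 − 0.10)/(1 − 0.10) = 0.6889
logit = ln(0.6889/0.3111) = 0.7949
θ = β + logit/(α) = -2.0 + 0.7949/0.8200 = -1.0306

-1.03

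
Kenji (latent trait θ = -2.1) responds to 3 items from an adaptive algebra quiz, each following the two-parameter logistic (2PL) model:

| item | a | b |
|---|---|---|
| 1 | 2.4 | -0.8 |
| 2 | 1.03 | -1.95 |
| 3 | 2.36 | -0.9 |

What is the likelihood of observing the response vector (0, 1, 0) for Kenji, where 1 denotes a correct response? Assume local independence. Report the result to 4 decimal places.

P(θ) = 1 / (1 + exp(−a(θ − b)))
P_1 = 1/(1+e^{3.1200}) = 0.0423
P_2 = 1/(1+e^{0.1545}) = 0.4615
P_3 = 1/(1+e^{2.8320}) = 0.0556
L = (1−P_1) × P_2 × (1−P_3) = 0.9577 × 0.4615 × 0.9444 = 0.41736

0.4174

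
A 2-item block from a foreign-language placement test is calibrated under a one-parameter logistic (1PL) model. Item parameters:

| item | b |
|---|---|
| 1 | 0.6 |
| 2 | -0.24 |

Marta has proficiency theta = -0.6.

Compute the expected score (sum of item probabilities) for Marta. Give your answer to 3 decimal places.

0.642

P(theta) = 1 / (1 + exp(−(theta − b)))
P_1 = 1/(1+e^{1.2000}) = 0.2315
P_2 = 1/(1+e^{0.3600}) = 0.4110
E[score] = 0.2315 + 0.4110 = 0.6424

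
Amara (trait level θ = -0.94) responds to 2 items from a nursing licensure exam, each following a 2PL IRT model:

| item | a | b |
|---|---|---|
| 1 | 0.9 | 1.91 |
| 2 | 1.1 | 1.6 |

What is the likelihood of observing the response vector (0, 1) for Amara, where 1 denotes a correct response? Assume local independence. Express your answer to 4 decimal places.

P(θ) = 1 / (1 + exp(−a(θ − b)))
P_1 = 1/(1+e^{2.5650}) = 0.0714
P_2 = 1/(1+e^{2.7940}) = 0.0576
L = (1−P_1) × P_2 = 0.9286 × 0.0576 = 0.05353

0.0535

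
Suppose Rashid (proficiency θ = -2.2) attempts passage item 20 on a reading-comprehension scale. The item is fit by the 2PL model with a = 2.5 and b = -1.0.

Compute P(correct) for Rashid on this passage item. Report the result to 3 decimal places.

P(θ) = 1 / (1 + exp(−a(θ − b)))
Exponent: 2.5 × (-2.2 − (-1.0)) = -3.0000
1/(1 + e^{3.0000}) = 0.0474

0.047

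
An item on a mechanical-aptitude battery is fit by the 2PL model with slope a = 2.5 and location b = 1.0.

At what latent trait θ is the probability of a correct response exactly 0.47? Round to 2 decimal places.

P(θ) = 1 / (1 + exp(−a(θ − b)))
logit = ln(0.4700/0.5300) = -0.1201
θ = b + logit/(a) = 1.0 + (-0.1201)/2.5000 = 0.9519

0.95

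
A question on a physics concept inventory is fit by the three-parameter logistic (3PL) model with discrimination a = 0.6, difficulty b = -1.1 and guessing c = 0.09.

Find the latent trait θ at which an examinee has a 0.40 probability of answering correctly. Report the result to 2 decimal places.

-2.20

P(θ) = c + (1 − c) · 1 / (1 + exp(−a(θ − b)))
Remove guessing floor: (0.40 − 0.09)/(1 − 0.09) = 0.3407
logit = ln(0.3407/0.6593) = -0.6604
θ = b + logit/(a) = -1.1 + (-0.6604)/0.6000 = -2.2006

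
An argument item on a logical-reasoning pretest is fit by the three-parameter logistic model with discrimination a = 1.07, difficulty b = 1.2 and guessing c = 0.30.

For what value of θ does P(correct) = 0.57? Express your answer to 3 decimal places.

0.765

P(θ) = c + (1 − c) · 1 / (1 + exp(−a(θ − b)))
Remove guessing floor: (0.57 − 0.30)/(1 − 0.30) = 0.3857
logit = ln(0.3857/0.6143) = -0.4654
θ = b + logit/(a) = 1.2 + (-0.4654)/1.0700 = 0.7651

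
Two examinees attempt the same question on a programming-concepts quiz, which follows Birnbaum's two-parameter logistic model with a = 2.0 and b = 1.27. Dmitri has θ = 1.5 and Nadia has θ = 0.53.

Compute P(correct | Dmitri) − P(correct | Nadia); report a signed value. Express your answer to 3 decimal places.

P(θ) = 1 / (1 + exp(−a(θ − b)))
P(Dmitri) = 0.6130  [exponent 0.4600]
P(Nadia) = 0.1854  [exponent -1.4800]
Difference = 0.6130 − 0.1854 = 0.4276

0.428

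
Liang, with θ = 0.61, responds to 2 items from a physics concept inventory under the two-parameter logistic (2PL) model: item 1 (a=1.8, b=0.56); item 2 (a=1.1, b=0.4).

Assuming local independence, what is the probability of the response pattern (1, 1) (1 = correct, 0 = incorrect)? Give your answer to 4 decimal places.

0.2913

P(θ) = 1 / (1 + exp(−a(θ − b)))
P_1 = 1/(1+e^{-0.0900}) = 0.5225
P_2 = 1/(1+e^{-0.2310}) = 0.5575
L = P_1 × P_2 = 0.5225 × 0.5575 = 0.29128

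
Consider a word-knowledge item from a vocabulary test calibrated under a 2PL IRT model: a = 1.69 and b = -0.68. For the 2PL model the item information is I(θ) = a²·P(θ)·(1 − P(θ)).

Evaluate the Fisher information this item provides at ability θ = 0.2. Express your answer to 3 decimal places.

0.429

P = 1/(1+e^{-1.4872}) = 0.8157
P(1−P) = 0.8157 × 0.1843 = 0.1504
I = a² × P(1−P) = 1.69² × 0.1504 = 0.42944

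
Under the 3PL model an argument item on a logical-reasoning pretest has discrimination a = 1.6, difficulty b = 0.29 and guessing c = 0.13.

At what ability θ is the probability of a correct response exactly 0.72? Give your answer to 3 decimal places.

P(θ) = c + (1 − c) · 1 / (1 + exp(−a(θ − b)))
Remove guessing floor: (0.72 − 0.13)/(1 − 0.13) = 0.6782
logit = ln(0.6782/0.3218) = 0.7453
θ = b + logit/(a) = 0.29 + 0.7453/1.6000 = 0.7558

0.756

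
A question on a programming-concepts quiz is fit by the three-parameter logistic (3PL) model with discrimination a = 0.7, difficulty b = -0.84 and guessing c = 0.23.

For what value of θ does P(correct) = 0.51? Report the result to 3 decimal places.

P(θ) = c + (1 − c) · 1 / (1 + exp(−a(θ − b)))
Remove guessing floor: (0.51 − 0.23)/(1 − 0.23) = 0.3636
logit = ln(0.3636/0.6364) = -0.5596
θ = b + logit/(a) = -0.84 + (-0.5596)/0.7000 = -1.6395

-1.639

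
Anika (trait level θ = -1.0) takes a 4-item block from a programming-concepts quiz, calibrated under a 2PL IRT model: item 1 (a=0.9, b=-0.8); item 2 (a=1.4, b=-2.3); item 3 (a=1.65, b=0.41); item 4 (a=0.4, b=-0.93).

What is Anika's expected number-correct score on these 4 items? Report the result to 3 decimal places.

P(θ) = 1 / (1 + exp(−a(θ − b)))
P_1 = 1/(1+e^{0.1800}) = 0.4551
P_2 = 1/(1+e^{-1.8200}) = 0.8606
P_3 = 1/(1+e^{2.3265}) = 0.0890
P_4 = 1/(1+e^{0.0280}) = 0.4930
E[score] = 0.4551 + 0.8606 + 0.0890 + 0.4930 = 1.8976

1.898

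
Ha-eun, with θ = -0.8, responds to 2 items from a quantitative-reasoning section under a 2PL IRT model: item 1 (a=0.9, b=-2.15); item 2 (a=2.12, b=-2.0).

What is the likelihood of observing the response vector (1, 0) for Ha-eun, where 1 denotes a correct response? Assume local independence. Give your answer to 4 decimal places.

P(θ) = 1 / (1 + exp(−a(θ − b)))
P_1 = 1/(1+e^{-1.2150}) = 0.7712
P_2 = 1/(1+e^{-2.5440}) = 0.9272
L = P_1 × (1−P_2) = 0.7712 × 0.0728 = 0.05617

0.0562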